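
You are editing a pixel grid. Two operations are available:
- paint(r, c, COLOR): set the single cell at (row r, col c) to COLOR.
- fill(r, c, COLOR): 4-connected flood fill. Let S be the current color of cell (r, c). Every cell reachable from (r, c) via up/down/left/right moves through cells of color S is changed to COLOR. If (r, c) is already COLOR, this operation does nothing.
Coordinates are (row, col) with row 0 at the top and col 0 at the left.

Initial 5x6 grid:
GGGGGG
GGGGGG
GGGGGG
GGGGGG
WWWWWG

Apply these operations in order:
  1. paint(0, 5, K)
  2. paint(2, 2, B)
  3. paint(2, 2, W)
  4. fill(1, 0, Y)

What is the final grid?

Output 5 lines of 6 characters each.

Answer: YYYYYK
YYYYYY
YYWYYY
YYYYYY
WWWWWY

Derivation:
After op 1 paint(0,5,K):
GGGGGK
GGGGGG
GGGGGG
GGGGGG
WWWWWG
After op 2 paint(2,2,B):
GGGGGK
GGGGGG
GGBGGG
GGGGGG
WWWWWG
After op 3 paint(2,2,W):
GGGGGK
GGGGGG
GGWGGG
GGGGGG
WWWWWG
After op 4 fill(1,0,Y) [23 cells changed]:
YYYYYK
YYYYYY
YYWYYY
YYYYYY
WWWWWY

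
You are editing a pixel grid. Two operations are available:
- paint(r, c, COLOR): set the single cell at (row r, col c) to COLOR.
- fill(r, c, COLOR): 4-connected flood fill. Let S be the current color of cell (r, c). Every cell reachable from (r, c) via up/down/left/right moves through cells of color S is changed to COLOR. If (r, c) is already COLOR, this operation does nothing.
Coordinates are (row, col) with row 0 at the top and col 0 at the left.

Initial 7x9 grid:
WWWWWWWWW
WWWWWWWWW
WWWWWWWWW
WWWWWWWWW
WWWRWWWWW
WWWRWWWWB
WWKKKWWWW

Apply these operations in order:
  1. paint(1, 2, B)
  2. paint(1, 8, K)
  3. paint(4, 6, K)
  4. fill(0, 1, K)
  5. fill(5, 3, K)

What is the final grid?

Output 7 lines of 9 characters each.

Answer: KKKKKKKKK
KKBKKKKKK
KKKKKKKKK
KKKKKKKKK
KKKKKKKKK
KKKKKKKKB
KKKKKKKKK

Derivation:
After op 1 paint(1,2,B):
WWWWWWWWW
WWBWWWWWW
WWWWWWWWW
WWWWWWWWW
WWWRWWWWW
WWWRWWWWB
WWKKKWWWW
After op 2 paint(1,8,K):
WWWWWWWWW
WWBWWWWWK
WWWWWWWWW
WWWWWWWWW
WWWRWWWWW
WWWRWWWWB
WWKKKWWWW
After op 3 paint(4,6,K):
WWWWWWWWW
WWBWWWWWK
WWWWWWWWW
WWWWWWWWW
WWWRWWKWW
WWWRWWWWB
WWKKKWWWW
After op 4 fill(0,1,K) [54 cells changed]:
KKKKKKKKK
KKBKKKKKK
KKKKKKKKK
KKKKKKKKK
KKKRKKKKK
KKKRKKKKB
KKKKKKKKK
After op 5 fill(5,3,K) [2 cells changed]:
KKKKKKKKK
KKBKKKKKK
KKKKKKKKK
KKKKKKKKK
KKKKKKKKK
KKKKKKKKB
KKKKKKKKK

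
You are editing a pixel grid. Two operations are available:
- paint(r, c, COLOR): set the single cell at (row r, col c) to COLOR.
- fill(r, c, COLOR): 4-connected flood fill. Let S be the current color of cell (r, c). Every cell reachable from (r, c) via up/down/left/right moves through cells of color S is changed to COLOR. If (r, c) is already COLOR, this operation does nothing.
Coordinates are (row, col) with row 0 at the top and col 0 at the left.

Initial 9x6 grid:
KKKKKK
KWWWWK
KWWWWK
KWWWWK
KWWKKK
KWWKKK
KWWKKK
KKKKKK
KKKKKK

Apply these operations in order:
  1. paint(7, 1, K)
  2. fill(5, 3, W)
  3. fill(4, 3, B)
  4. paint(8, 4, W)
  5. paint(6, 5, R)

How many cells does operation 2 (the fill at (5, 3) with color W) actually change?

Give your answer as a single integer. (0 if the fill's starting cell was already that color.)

Answer: 36

Derivation:
After op 1 paint(7,1,K):
KKKKKK
KWWWWK
KWWWWK
KWWWWK
KWWKKK
KWWKKK
KWWKKK
KKKKKK
KKKKKK
After op 2 fill(5,3,W) [36 cells changed]:
WWWWWW
WWWWWW
WWWWWW
WWWWWW
WWWWWW
WWWWWW
WWWWWW
WWWWWW
WWWWWW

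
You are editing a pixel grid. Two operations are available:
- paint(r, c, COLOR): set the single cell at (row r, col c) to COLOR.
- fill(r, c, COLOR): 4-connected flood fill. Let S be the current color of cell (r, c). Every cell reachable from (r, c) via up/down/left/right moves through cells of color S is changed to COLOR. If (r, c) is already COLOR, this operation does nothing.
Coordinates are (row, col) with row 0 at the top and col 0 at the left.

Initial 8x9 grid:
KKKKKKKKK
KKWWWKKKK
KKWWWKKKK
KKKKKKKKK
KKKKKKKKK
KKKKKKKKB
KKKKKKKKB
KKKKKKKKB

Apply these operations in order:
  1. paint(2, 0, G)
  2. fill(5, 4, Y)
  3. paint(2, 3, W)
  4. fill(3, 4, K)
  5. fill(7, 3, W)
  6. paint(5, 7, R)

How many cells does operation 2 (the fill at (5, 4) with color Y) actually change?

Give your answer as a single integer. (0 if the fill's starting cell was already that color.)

After op 1 paint(2,0,G):
KKKKKKKKK
KKWWWKKKK
GKWWWKKKK
KKKKKKKKK
KKKKKKKKK
KKKKKKKKB
KKKKKKKKB
KKKKKKKKB
After op 2 fill(5,4,Y) [62 cells changed]:
YYYYYYYYY
YYWWWYYYY
GYWWWYYYY
YYYYYYYYY
YYYYYYYYY
YYYYYYYYB
YYYYYYYYB
YYYYYYYYB

Answer: 62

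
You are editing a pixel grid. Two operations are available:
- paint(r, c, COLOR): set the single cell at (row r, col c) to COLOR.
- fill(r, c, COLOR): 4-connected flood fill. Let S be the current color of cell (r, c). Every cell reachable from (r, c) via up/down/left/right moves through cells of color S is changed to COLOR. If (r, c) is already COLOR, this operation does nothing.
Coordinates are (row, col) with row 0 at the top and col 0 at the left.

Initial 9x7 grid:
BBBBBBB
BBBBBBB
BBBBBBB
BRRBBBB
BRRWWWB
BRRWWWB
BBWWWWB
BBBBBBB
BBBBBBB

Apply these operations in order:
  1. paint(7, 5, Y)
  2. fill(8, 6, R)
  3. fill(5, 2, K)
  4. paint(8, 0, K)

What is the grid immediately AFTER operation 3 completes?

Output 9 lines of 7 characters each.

Answer: KKKKKKK
KKKKKKK
KKKKKKK
KKKKKKK
KKKWWWK
KKKWWWK
KKWWWWK
KKKKKYK
KKKKKKK

Derivation:
After op 1 paint(7,5,Y):
BBBBBBB
BBBBBBB
BBBBBBB
BRRBBBB
BRRWWWB
BRRWWWB
BBWWWWB
BBBBBYB
BBBBBBB
After op 2 fill(8,6,R) [46 cells changed]:
RRRRRRR
RRRRRRR
RRRRRRR
RRRRRRR
RRRWWWR
RRRWWWR
RRWWWWR
RRRRRYR
RRRRRRR
After op 3 fill(5,2,K) [52 cells changed]:
KKKKKKK
KKKKKKK
KKKKKKK
KKKKKKK
KKKWWWK
KKKWWWK
KKWWWWK
KKKKKYK
KKKKKKK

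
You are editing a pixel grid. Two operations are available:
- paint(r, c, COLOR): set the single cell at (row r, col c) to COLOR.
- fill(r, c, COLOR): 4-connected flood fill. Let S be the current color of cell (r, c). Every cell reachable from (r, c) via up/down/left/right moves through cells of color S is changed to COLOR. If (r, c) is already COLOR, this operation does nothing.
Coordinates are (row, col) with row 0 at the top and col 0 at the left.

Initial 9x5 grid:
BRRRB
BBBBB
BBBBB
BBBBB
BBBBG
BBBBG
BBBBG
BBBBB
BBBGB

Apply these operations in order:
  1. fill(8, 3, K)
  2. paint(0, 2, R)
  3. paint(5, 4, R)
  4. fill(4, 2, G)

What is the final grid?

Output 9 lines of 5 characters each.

Answer: GRRRG
GGGGG
GGGGG
GGGGG
GGGGG
GGGGR
GGGGG
GGGGG
GGGKG

Derivation:
After op 1 fill(8,3,K) [1 cells changed]:
BRRRB
BBBBB
BBBBB
BBBBB
BBBBG
BBBBG
BBBBG
BBBBB
BBBKB
After op 2 paint(0,2,R):
BRRRB
BBBBB
BBBBB
BBBBB
BBBBG
BBBBG
BBBBG
BBBBB
BBBKB
After op 3 paint(5,4,R):
BRRRB
BBBBB
BBBBB
BBBBB
BBBBG
BBBBR
BBBBG
BBBBB
BBBKB
After op 4 fill(4,2,G) [38 cells changed]:
GRRRG
GGGGG
GGGGG
GGGGG
GGGGG
GGGGR
GGGGG
GGGGG
GGGKG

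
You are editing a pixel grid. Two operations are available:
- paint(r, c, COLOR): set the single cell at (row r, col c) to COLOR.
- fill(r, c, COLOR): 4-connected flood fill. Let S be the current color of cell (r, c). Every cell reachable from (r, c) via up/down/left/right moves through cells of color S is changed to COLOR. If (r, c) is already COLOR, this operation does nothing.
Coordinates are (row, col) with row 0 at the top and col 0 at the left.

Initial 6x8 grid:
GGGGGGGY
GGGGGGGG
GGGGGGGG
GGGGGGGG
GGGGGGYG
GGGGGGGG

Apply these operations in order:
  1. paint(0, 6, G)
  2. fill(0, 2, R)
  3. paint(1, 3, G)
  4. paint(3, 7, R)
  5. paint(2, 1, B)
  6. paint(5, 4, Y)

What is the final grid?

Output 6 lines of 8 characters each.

After op 1 paint(0,6,G):
GGGGGGGY
GGGGGGGG
GGGGGGGG
GGGGGGGG
GGGGGGYG
GGGGGGGG
After op 2 fill(0,2,R) [46 cells changed]:
RRRRRRRY
RRRRRRRR
RRRRRRRR
RRRRRRRR
RRRRRRYR
RRRRRRRR
After op 3 paint(1,3,G):
RRRRRRRY
RRRGRRRR
RRRRRRRR
RRRRRRRR
RRRRRRYR
RRRRRRRR
After op 4 paint(3,7,R):
RRRRRRRY
RRRGRRRR
RRRRRRRR
RRRRRRRR
RRRRRRYR
RRRRRRRR
After op 5 paint(2,1,B):
RRRRRRRY
RRRGRRRR
RBRRRRRR
RRRRRRRR
RRRRRRYR
RRRRRRRR
After op 6 paint(5,4,Y):
RRRRRRRY
RRRGRRRR
RBRRRRRR
RRRRRRRR
RRRRRRYR
RRRRYRRR

Answer: RRRRRRRY
RRRGRRRR
RBRRRRRR
RRRRRRRR
RRRRRRYR
RRRRYRRR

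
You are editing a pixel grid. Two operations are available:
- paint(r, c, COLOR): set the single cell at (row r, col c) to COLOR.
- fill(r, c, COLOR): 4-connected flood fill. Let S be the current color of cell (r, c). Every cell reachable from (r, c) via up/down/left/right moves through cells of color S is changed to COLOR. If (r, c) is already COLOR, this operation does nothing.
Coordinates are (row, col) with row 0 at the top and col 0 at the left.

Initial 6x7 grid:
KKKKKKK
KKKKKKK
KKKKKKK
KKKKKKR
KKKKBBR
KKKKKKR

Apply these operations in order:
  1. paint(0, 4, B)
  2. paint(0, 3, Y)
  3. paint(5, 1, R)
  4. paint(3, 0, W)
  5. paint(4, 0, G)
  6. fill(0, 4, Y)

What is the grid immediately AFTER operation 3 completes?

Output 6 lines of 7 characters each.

Answer: KKKYBKK
KKKKKKK
KKKKKKK
KKKKKKR
KKKKBBR
KRKKKKR

Derivation:
After op 1 paint(0,4,B):
KKKKBKK
KKKKKKK
KKKKKKK
KKKKKKR
KKKKBBR
KKKKKKR
After op 2 paint(0,3,Y):
KKKYBKK
KKKKKKK
KKKKKKK
KKKKKKR
KKKKBBR
KKKKKKR
After op 3 paint(5,1,R):
KKKYBKK
KKKKKKK
KKKKKKK
KKKKKKR
KKKKBBR
KRKKKKR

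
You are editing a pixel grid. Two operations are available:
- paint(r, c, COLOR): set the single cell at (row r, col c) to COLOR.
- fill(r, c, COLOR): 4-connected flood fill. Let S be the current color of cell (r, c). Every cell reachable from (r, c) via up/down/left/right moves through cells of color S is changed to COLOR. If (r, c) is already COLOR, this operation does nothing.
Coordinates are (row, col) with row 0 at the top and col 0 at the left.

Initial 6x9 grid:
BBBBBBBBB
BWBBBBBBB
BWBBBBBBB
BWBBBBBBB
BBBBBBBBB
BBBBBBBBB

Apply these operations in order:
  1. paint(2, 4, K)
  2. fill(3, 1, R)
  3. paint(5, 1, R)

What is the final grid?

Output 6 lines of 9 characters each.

Answer: BBBBBBBBB
BRBBBBBBB
BRBBKBBBB
BRBBBBBBB
BBBBBBBBB
BRBBBBBBB

Derivation:
After op 1 paint(2,4,K):
BBBBBBBBB
BWBBBBBBB
BWBBKBBBB
BWBBBBBBB
BBBBBBBBB
BBBBBBBBB
After op 2 fill(3,1,R) [3 cells changed]:
BBBBBBBBB
BRBBBBBBB
BRBBKBBBB
BRBBBBBBB
BBBBBBBBB
BBBBBBBBB
After op 3 paint(5,1,R):
BBBBBBBBB
BRBBBBBBB
BRBBKBBBB
BRBBBBBBB
BBBBBBBBB
BRBBBBBBB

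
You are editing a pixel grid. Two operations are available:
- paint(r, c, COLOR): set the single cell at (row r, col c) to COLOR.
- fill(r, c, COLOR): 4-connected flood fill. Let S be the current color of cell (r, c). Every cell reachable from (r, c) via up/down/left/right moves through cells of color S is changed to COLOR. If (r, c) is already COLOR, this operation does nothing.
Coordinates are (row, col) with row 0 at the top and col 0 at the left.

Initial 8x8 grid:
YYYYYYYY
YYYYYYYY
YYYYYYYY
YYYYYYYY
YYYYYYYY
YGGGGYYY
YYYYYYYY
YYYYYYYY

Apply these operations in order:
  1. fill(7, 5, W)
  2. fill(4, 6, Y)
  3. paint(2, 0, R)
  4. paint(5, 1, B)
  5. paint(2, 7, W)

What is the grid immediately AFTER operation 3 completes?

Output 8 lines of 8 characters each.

Answer: YYYYYYYY
YYYYYYYY
RYYYYYYY
YYYYYYYY
YYYYYYYY
YGGGGYYY
YYYYYYYY
YYYYYYYY

Derivation:
After op 1 fill(7,5,W) [60 cells changed]:
WWWWWWWW
WWWWWWWW
WWWWWWWW
WWWWWWWW
WWWWWWWW
WGGGGWWW
WWWWWWWW
WWWWWWWW
After op 2 fill(4,6,Y) [60 cells changed]:
YYYYYYYY
YYYYYYYY
YYYYYYYY
YYYYYYYY
YYYYYYYY
YGGGGYYY
YYYYYYYY
YYYYYYYY
After op 3 paint(2,0,R):
YYYYYYYY
YYYYYYYY
RYYYYYYY
YYYYYYYY
YYYYYYYY
YGGGGYYY
YYYYYYYY
YYYYYYYY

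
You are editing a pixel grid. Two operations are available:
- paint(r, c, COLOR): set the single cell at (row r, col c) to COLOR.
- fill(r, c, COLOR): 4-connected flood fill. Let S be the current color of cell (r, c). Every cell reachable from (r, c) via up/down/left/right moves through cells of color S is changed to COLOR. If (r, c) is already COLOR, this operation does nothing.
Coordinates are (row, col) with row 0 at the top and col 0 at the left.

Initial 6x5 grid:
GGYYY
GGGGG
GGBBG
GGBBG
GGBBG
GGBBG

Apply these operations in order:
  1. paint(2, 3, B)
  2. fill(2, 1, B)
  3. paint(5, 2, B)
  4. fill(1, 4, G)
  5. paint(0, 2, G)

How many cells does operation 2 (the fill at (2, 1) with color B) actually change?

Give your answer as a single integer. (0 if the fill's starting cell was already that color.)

Answer: 19

Derivation:
After op 1 paint(2,3,B):
GGYYY
GGGGG
GGBBG
GGBBG
GGBBG
GGBBG
After op 2 fill(2,1,B) [19 cells changed]:
BBYYY
BBBBB
BBBBB
BBBBB
BBBBB
BBBBB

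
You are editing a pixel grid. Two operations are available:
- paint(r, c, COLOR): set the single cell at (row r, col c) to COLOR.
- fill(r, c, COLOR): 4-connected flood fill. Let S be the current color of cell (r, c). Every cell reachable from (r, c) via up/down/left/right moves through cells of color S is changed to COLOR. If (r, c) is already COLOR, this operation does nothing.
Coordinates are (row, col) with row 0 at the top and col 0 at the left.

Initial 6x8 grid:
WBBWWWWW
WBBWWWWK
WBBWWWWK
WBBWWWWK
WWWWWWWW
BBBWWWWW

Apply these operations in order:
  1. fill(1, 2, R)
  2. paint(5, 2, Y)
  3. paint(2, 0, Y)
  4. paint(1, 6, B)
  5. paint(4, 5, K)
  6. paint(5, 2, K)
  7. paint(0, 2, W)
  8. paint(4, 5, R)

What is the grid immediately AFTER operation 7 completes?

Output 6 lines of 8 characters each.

Answer: WRWWWWWW
WRRWWWBK
YRRWWWWK
WRRWWWWK
WWWWWKWW
BBKWWWWW

Derivation:
After op 1 fill(1,2,R) [8 cells changed]:
WRRWWWWW
WRRWWWWK
WRRWWWWK
WRRWWWWK
WWWWWWWW
BBBWWWWW
After op 2 paint(5,2,Y):
WRRWWWWW
WRRWWWWK
WRRWWWWK
WRRWWWWK
WWWWWWWW
BBYWWWWW
After op 3 paint(2,0,Y):
WRRWWWWW
WRRWWWWK
YRRWWWWK
WRRWWWWK
WWWWWWWW
BBYWWWWW
After op 4 paint(1,6,B):
WRRWWWWW
WRRWWWBK
YRRWWWWK
WRRWWWWK
WWWWWWWW
BBYWWWWW
After op 5 paint(4,5,K):
WRRWWWWW
WRRWWWBK
YRRWWWWK
WRRWWWWK
WWWWWKWW
BBYWWWWW
After op 6 paint(5,2,K):
WRRWWWWW
WRRWWWBK
YRRWWWWK
WRRWWWWK
WWWWWKWW
BBKWWWWW
After op 7 paint(0,2,W):
WRWWWWWW
WRRWWWBK
YRRWWWWK
WRRWWWWK
WWWWWKWW
BBKWWWWW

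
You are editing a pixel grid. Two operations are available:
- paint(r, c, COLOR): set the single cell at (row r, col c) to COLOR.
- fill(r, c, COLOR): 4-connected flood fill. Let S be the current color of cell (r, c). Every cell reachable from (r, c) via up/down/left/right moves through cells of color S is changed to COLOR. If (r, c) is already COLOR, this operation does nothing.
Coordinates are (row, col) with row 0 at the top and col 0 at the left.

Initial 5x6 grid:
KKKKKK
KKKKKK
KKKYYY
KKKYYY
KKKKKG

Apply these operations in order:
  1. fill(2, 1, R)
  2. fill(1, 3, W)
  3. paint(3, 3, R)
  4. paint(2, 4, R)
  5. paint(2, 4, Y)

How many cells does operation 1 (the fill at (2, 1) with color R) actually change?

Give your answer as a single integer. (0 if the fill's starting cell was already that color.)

After op 1 fill(2,1,R) [23 cells changed]:
RRRRRR
RRRRRR
RRRYYY
RRRYYY
RRRRRG

Answer: 23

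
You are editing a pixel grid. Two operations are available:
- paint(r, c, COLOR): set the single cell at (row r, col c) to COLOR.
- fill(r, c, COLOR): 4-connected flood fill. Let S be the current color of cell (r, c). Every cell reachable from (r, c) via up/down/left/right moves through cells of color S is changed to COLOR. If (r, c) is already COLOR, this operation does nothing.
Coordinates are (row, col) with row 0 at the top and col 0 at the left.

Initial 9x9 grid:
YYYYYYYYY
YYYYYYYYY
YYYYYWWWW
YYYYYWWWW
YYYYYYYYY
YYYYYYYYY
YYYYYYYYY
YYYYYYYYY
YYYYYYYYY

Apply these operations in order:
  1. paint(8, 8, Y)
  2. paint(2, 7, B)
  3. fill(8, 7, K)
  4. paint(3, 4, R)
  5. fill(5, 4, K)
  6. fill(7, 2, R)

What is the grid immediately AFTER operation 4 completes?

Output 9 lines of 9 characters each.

Answer: KKKKKKKKK
KKKKKKKKK
KKKKKWWBW
KKKKRWWWW
KKKKKKKKK
KKKKKKKKK
KKKKKKKKK
KKKKKKKKK
KKKKKKKKK

Derivation:
After op 1 paint(8,8,Y):
YYYYYYYYY
YYYYYYYYY
YYYYYWWWW
YYYYYWWWW
YYYYYYYYY
YYYYYYYYY
YYYYYYYYY
YYYYYYYYY
YYYYYYYYY
After op 2 paint(2,7,B):
YYYYYYYYY
YYYYYYYYY
YYYYYWWBW
YYYYYWWWW
YYYYYYYYY
YYYYYYYYY
YYYYYYYYY
YYYYYYYYY
YYYYYYYYY
After op 3 fill(8,7,K) [73 cells changed]:
KKKKKKKKK
KKKKKKKKK
KKKKKWWBW
KKKKKWWWW
KKKKKKKKK
KKKKKKKKK
KKKKKKKKK
KKKKKKKKK
KKKKKKKKK
After op 4 paint(3,4,R):
KKKKKKKKK
KKKKKKKKK
KKKKKWWBW
KKKKRWWWW
KKKKKKKKK
KKKKKKKKK
KKKKKKKKK
KKKKKKKKK
KKKKKKKKK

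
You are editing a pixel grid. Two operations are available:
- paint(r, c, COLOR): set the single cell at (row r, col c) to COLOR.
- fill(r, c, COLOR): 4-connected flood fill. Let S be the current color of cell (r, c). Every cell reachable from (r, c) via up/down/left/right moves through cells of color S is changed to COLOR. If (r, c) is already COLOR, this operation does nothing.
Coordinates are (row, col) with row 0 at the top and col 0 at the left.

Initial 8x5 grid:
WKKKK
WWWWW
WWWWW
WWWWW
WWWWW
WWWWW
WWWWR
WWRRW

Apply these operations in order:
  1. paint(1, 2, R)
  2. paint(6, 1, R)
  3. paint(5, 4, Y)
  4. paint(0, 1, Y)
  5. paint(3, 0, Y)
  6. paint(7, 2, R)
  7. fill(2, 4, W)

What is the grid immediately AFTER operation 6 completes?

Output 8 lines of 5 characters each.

Answer: WYKKK
WWRWW
WWWWW
YWWWW
WWWWW
WWWWY
WRWWR
WWRRW

Derivation:
After op 1 paint(1,2,R):
WKKKK
WWRWW
WWWWW
WWWWW
WWWWW
WWWWW
WWWWR
WWRRW
After op 2 paint(6,1,R):
WKKKK
WWRWW
WWWWW
WWWWW
WWWWW
WWWWW
WRWWR
WWRRW
After op 3 paint(5,4,Y):
WKKKK
WWRWW
WWWWW
WWWWW
WWWWW
WWWWY
WRWWR
WWRRW
After op 4 paint(0,1,Y):
WYKKK
WWRWW
WWWWW
WWWWW
WWWWW
WWWWY
WRWWR
WWRRW
After op 5 paint(3,0,Y):
WYKKK
WWRWW
WWWWW
YWWWW
WWWWW
WWWWY
WRWWR
WWRRW
After op 6 paint(7,2,R):
WYKKK
WWRWW
WWWWW
YWWWW
WWWWW
WWWWY
WRWWR
WWRRW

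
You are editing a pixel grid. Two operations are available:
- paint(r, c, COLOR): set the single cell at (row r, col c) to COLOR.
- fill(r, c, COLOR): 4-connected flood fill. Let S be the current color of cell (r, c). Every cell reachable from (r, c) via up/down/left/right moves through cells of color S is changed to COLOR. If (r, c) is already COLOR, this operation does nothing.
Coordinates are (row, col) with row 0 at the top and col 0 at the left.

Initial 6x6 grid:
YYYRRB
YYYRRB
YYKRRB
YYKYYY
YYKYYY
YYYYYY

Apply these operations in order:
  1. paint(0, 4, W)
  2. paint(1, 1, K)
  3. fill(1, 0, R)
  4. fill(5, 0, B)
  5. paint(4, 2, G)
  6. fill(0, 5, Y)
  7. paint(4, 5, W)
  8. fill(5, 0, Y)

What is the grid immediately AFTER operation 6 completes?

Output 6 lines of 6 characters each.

Answer: YYYYWY
YKYYYY
YYKYYY
YYKYYY
YYGYYY
YYYYYY

Derivation:
After op 1 paint(0,4,W):
YYYRWB
YYYRRB
YYKRRB
YYKYYY
YYKYYY
YYYYYY
After op 2 paint(1,1,K):
YYYRWB
YKYRRB
YYKRRB
YYKYYY
YYKYYY
YYYYYY
After op 3 fill(1,0,R) [23 cells changed]:
RRRRWB
RKRRRB
RRKRRB
RRKRRR
RRKRRR
RRRRRR
After op 4 fill(5,0,B) [28 cells changed]:
BBBBWB
BKBBBB
BBKBBB
BBKBBB
BBKBBB
BBBBBB
After op 5 paint(4,2,G):
BBBBWB
BKBBBB
BBKBBB
BBKBBB
BBGBBB
BBBBBB
After op 6 fill(0,5,Y) [31 cells changed]:
YYYYWY
YKYYYY
YYKYYY
YYKYYY
YYGYYY
YYYYYY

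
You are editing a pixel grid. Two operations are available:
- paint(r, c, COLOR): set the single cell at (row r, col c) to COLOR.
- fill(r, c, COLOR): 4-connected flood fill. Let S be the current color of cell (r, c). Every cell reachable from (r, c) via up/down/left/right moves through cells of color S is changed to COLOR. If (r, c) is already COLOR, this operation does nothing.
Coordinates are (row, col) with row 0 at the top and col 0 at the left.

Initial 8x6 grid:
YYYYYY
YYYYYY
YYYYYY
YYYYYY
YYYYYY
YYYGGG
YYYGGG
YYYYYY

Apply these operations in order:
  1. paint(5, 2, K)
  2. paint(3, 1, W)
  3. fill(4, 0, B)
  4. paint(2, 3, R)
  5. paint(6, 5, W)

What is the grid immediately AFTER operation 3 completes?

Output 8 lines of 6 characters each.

After op 1 paint(5,2,K):
YYYYYY
YYYYYY
YYYYYY
YYYYYY
YYYYYY
YYKGGG
YYYGGG
YYYYYY
After op 2 paint(3,1,W):
YYYYYY
YYYYYY
YYYYYY
YWYYYY
YYYYYY
YYKGGG
YYYGGG
YYYYYY
After op 3 fill(4,0,B) [40 cells changed]:
BBBBBB
BBBBBB
BBBBBB
BWBBBB
BBBBBB
BBKGGG
BBBGGG
BBBBBB

Answer: BBBBBB
BBBBBB
BBBBBB
BWBBBB
BBBBBB
BBKGGG
BBBGGG
BBBBBB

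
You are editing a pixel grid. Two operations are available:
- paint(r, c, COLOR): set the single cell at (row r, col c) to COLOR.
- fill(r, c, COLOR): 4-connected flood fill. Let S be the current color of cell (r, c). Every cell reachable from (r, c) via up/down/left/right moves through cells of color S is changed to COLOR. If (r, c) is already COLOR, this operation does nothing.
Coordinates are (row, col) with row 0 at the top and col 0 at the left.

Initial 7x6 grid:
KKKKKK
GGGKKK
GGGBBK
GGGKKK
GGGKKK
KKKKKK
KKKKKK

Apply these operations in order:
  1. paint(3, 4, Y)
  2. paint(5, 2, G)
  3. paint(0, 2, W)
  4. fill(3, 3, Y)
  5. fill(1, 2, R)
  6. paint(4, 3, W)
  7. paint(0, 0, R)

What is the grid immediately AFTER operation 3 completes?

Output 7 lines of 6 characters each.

Answer: KKWKKK
GGGKKK
GGGBBK
GGGKYK
GGGKKK
KKGKKK
KKKKKK

Derivation:
After op 1 paint(3,4,Y):
KKKKKK
GGGKKK
GGGBBK
GGGKYK
GGGKKK
KKKKKK
KKKKKK
After op 2 paint(5,2,G):
KKKKKK
GGGKKK
GGGBBK
GGGKYK
GGGKKK
KKGKKK
KKKKKK
After op 3 paint(0,2,W):
KKWKKK
GGGKKK
GGGBBK
GGGKYK
GGGKKK
KKGKKK
KKKKKK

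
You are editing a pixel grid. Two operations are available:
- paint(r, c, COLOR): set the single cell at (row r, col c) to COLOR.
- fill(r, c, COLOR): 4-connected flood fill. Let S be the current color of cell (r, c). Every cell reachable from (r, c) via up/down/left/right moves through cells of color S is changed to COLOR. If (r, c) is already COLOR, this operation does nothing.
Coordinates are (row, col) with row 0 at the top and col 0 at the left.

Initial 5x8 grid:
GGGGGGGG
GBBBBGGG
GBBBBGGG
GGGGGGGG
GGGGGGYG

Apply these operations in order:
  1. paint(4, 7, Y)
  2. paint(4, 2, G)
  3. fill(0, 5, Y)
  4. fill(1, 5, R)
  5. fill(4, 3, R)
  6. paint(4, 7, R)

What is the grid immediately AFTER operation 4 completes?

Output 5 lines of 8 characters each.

After op 1 paint(4,7,Y):
GGGGGGGG
GBBBBGGG
GBBBBGGG
GGGGGGGG
GGGGGGYY
After op 2 paint(4,2,G):
GGGGGGGG
GBBBBGGG
GBBBBGGG
GGGGGGGG
GGGGGGYY
After op 3 fill(0,5,Y) [30 cells changed]:
YYYYYYYY
YBBBBYYY
YBBBBYYY
YYYYYYYY
YYYYYYYY
After op 4 fill(1,5,R) [32 cells changed]:
RRRRRRRR
RBBBBRRR
RBBBBRRR
RRRRRRRR
RRRRRRRR

Answer: RRRRRRRR
RBBBBRRR
RBBBBRRR
RRRRRRRR
RRRRRRRR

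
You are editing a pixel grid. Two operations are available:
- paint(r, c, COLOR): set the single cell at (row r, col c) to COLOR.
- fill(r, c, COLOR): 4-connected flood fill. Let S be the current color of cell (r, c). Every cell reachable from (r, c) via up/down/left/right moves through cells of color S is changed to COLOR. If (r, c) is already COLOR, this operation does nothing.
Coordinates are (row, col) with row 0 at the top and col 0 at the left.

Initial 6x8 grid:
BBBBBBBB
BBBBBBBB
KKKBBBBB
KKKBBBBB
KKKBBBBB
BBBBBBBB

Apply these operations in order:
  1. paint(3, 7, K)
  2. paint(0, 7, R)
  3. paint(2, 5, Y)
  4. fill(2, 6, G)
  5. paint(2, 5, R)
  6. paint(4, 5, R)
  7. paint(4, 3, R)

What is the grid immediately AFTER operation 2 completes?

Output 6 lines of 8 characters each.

Answer: BBBBBBBR
BBBBBBBB
KKKBBBBB
KKKBBBBK
KKKBBBBB
BBBBBBBB

Derivation:
After op 1 paint(3,7,K):
BBBBBBBB
BBBBBBBB
KKKBBBBB
KKKBBBBK
KKKBBBBB
BBBBBBBB
After op 2 paint(0,7,R):
BBBBBBBR
BBBBBBBB
KKKBBBBB
KKKBBBBK
KKKBBBBB
BBBBBBBB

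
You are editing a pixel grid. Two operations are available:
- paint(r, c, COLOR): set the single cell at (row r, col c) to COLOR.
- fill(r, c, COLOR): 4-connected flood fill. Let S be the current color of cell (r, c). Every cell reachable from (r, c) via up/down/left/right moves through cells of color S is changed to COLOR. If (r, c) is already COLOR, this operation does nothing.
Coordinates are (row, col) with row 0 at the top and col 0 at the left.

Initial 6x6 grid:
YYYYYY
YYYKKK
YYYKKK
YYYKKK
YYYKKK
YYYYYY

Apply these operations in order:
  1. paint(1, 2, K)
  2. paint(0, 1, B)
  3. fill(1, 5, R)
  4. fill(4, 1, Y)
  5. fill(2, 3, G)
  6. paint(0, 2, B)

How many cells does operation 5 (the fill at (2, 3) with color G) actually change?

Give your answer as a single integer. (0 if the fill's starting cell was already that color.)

Answer: 13

Derivation:
After op 1 paint(1,2,K):
YYYYYY
YYKKKK
YYYKKK
YYYKKK
YYYKKK
YYYYYY
After op 2 paint(0,1,B):
YBYYYY
YYKKKK
YYYKKK
YYYKKK
YYYKKK
YYYYYY
After op 3 fill(1,5,R) [13 cells changed]:
YBYYYY
YYRRRR
YYYRRR
YYYRRR
YYYRRR
YYYYYY
After op 4 fill(4,1,Y) [0 cells changed]:
YBYYYY
YYRRRR
YYYRRR
YYYRRR
YYYRRR
YYYYYY
After op 5 fill(2,3,G) [13 cells changed]:
YBYYYY
YYGGGG
YYYGGG
YYYGGG
YYYGGG
YYYYYY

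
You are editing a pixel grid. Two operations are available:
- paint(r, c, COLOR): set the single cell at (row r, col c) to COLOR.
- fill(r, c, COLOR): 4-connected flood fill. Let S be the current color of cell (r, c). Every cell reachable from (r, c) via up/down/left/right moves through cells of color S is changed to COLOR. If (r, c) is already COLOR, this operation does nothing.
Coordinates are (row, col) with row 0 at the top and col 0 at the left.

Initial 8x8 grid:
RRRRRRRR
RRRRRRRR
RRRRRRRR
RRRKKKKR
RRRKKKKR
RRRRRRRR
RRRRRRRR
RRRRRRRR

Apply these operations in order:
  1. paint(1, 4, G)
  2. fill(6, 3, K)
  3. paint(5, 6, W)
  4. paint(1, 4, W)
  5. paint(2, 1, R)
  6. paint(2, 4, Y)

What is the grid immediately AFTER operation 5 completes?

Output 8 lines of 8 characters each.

Answer: KKKKKKKK
KKKKWKKK
KRKKKKKK
KKKKKKKK
KKKKKKKK
KKKKKKWK
KKKKKKKK
KKKKKKKK

Derivation:
After op 1 paint(1,4,G):
RRRRRRRR
RRRRGRRR
RRRRRRRR
RRRKKKKR
RRRKKKKR
RRRRRRRR
RRRRRRRR
RRRRRRRR
After op 2 fill(6,3,K) [55 cells changed]:
KKKKKKKK
KKKKGKKK
KKKKKKKK
KKKKKKKK
KKKKKKKK
KKKKKKKK
KKKKKKKK
KKKKKKKK
After op 3 paint(5,6,W):
KKKKKKKK
KKKKGKKK
KKKKKKKK
KKKKKKKK
KKKKKKKK
KKKKKKWK
KKKKKKKK
KKKKKKKK
After op 4 paint(1,4,W):
KKKKKKKK
KKKKWKKK
KKKKKKKK
KKKKKKKK
KKKKKKKK
KKKKKKWK
KKKKKKKK
KKKKKKKK
After op 5 paint(2,1,R):
KKKKKKKK
KKKKWKKK
KRKKKKKK
KKKKKKKK
KKKKKKKK
KKKKKKWK
KKKKKKKK
KKKKKKKK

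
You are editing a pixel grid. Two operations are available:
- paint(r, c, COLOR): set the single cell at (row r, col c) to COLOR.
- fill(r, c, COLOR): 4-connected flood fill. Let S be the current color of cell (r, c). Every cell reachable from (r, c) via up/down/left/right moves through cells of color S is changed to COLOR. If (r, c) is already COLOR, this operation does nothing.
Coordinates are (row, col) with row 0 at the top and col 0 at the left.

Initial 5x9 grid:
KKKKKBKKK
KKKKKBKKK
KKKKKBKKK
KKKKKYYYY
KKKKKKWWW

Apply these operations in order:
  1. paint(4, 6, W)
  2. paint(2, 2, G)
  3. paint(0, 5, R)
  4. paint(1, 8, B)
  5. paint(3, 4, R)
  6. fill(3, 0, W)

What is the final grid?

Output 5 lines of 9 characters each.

Answer: WWWWWRKKK
WWWWWBKKB
WWGWWBKKK
WWWWRYYYY
WWWWWWWWW

Derivation:
After op 1 paint(4,6,W):
KKKKKBKKK
KKKKKBKKK
KKKKKBKKK
KKKKKYYYY
KKKKKKWWW
After op 2 paint(2,2,G):
KKKKKBKKK
KKKKKBKKK
KKGKKBKKK
KKKKKYYYY
KKKKKKWWW
After op 3 paint(0,5,R):
KKKKKRKKK
KKKKKBKKK
KKGKKBKKK
KKKKKYYYY
KKKKKKWWW
After op 4 paint(1,8,B):
KKKKKRKKK
KKKKKBKKB
KKGKKBKKK
KKKKKYYYY
KKKKKKWWW
After op 5 paint(3,4,R):
KKKKKRKKK
KKKKKBKKB
KKGKKBKKK
KKKKRYYYY
KKKKKKWWW
After op 6 fill(3,0,W) [24 cells changed]:
WWWWWRKKK
WWWWWBKKB
WWGWWBKKK
WWWWRYYYY
WWWWWWWWW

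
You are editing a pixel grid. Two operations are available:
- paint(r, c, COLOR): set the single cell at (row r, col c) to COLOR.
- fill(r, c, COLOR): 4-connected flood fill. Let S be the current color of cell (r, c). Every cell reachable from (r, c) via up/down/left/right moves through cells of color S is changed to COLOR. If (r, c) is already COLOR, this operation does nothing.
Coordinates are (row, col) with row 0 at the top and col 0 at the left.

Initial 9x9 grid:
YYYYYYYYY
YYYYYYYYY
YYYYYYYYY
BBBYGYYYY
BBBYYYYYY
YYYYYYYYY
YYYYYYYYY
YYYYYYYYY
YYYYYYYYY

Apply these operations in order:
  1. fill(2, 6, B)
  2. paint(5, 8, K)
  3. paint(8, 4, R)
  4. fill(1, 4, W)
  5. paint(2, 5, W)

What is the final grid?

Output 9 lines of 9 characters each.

Answer: WWWWWWWWW
WWWWWWWWW
WWWWWWWWW
WWWWGWWWW
WWWWWWWWW
WWWWWWWWK
WWWWWWWWW
WWWWWWWWW
WWWWRWWWW

Derivation:
After op 1 fill(2,6,B) [74 cells changed]:
BBBBBBBBB
BBBBBBBBB
BBBBBBBBB
BBBBGBBBB
BBBBBBBBB
BBBBBBBBB
BBBBBBBBB
BBBBBBBBB
BBBBBBBBB
After op 2 paint(5,8,K):
BBBBBBBBB
BBBBBBBBB
BBBBBBBBB
BBBBGBBBB
BBBBBBBBB
BBBBBBBBK
BBBBBBBBB
BBBBBBBBB
BBBBBBBBB
After op 3 paint(8,4,R):
BBBBBBBBB
BBBBBBBBB
BBBBBBBBB
BBBBGBBBB
BBBBBBBBB
BBBBBBBBK
BBBBBBBBB
BBBBBBBBB
BBBBRBBBB
After op 4 fill(1,4,W) [78 cells changed]:
WWWWWWWWW
WWWWWWWWW
WWWWWWWWW
WWWWGWWWW
WWWWWWWWW
WWWWWWWWK
WWWWWWWWW
WWWWWWWWW
WWWWRWWWW
After op 5 paint(2,5,W):
WWWWWWWWW
WWWWWWWWW
WWWWWWWWW
WWWWGWWWW
WWWWWWWWW
WWWWWWWWK
WWWWWWWWW
WWWWWWWWW
WWWWRWWWW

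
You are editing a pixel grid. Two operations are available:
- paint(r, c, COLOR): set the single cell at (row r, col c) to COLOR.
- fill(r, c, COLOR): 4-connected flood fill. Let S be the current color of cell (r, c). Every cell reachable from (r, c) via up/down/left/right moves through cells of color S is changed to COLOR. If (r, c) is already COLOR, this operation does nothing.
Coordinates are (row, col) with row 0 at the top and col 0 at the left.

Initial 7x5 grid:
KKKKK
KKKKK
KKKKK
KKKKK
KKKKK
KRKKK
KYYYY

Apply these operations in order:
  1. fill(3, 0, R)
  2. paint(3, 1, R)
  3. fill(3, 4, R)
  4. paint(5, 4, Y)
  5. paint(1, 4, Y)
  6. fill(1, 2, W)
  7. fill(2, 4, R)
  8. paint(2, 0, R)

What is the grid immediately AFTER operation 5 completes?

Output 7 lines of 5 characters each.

After op 1 fill(3,0,R) [30 cells changed]:
RRRRR
RRRRR
RRRRR
RRRRR
RRRRR
RRRRR
RYYYY
After op 2 paint(3,1,R):
RRRRR
RRRRR
RRRRR
RRRRR
RRRRR
RRRRR
RYYYY
After op 3 fill(3,4,R) [0 cells changed]:
RRRRR
RRRRR
RRRRR
RRRRR
RRRRR
RRRRR
RYYYY
After op 4 paint(5,4,Y):
RRRRR
RRRRR
RRRRR
RRRRR
RRRRR
RRRRY
RYYYY
After op 5 paint(1,4,Y):
RRRRR
RRRRY
RRRRR
RRRRR
RRRRR
RRRRY
RYYYY

Answer: RRRRR
RRRRY
RRRRR
RRRRR
RRRRR
RRRRY
RYYYY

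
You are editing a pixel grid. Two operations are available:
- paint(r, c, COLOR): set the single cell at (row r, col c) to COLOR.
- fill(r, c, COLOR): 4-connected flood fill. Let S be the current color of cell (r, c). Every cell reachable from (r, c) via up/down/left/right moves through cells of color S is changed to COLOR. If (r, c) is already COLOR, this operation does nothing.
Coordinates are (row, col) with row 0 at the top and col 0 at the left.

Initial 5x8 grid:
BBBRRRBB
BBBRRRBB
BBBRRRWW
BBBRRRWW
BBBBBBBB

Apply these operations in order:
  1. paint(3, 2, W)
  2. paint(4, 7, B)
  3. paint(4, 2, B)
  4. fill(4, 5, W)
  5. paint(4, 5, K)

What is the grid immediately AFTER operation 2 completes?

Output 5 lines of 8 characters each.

Answer: BBBRRRBB
BBBRRRBB
BBBRRRWW
BBWRRRWW
BBBBBBBB

Derivation:
After op 1 paint(3,2,W):
BBBRRRBB
BBBRRRBB
BBBRRRWW
BBWRRRWW
BBBBBBBB
After op 2 paint(4,7,B):
BBBRRRBB
BBBRRRBB
BBBRRRWW
BBWRRRWW
BBBBBBBB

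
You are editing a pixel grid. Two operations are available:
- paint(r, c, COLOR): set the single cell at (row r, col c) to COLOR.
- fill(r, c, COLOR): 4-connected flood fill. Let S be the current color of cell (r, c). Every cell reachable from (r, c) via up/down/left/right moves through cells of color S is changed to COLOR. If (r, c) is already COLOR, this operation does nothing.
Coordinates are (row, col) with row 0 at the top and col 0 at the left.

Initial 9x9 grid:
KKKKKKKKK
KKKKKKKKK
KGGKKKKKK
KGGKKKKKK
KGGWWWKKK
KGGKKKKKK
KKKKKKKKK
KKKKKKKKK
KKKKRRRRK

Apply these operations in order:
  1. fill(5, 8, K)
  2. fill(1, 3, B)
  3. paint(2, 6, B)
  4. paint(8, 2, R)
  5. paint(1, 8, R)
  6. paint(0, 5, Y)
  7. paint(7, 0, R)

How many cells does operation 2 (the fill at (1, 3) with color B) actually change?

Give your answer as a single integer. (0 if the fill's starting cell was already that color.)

Answer: 66

Derivation:
After op 1 fill(5,8,K) [0 cells changed]:
KKKKKKKKK
KKKKKKKKK
KGGKKKKKK
KGGKKKKKK
KGGWWWKKK
KGGKKKKKK
KKKKKKKKK
KKKKKKKKK
KKKKRRRRK
After op 2 fill(1,3,B) [66 cells changed]:
BBBBBBBBB
BBBBBBBBB
BGGBBBBBB
BGGBBBBBB
BGGWWWBBB
BGGBBBBBB
BBBBBBBBB
BBBBBBBBB
BBBBRRRRB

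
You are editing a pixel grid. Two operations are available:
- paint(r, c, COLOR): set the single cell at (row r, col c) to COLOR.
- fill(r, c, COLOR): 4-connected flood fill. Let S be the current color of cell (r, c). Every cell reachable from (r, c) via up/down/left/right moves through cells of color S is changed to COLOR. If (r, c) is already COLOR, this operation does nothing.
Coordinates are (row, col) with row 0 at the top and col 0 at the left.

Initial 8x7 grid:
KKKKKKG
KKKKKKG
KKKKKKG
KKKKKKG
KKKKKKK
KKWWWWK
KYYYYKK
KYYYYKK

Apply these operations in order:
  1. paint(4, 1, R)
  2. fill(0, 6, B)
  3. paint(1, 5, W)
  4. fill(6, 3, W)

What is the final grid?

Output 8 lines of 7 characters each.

Answer: KKKKKKB
KKKKKWB
KKKKKKB
KKKKKKB
KRKKKKK
KKWWWWK
KWWWWKK
KWWWWKK

Derivation:
After op 1 paint(4,1,R):
KKKKKKG
KKKKKKG
KKKKKKG
KKKKKKG
KRKKKKK
KKWWWWK
KYYYYKK
KYYYYKK
After op 2 fill(0,6,B) [4 cells changed]:
KKKKKKB
KKKKKKB
KKKKKKB
KKKKKKB
KRKKKKK
KKWWWWK
KYYYYKK
KYYYYKK
After op 3 paint(1,5,W):
KKKKKKB
KKKKKWB
KKKKKKB
KKKKKKB
KRKKKKK
KKWWWWK
KYYYYKK
KYYYYKK
After op 4 fill(6,3,W) [8 cells changed]:
KKKKKKB
KKKKKWB
KKKKKKB
KKKKKKB
KRKKKKK
KKWWWWK
KWWWWKK
KWWWWKK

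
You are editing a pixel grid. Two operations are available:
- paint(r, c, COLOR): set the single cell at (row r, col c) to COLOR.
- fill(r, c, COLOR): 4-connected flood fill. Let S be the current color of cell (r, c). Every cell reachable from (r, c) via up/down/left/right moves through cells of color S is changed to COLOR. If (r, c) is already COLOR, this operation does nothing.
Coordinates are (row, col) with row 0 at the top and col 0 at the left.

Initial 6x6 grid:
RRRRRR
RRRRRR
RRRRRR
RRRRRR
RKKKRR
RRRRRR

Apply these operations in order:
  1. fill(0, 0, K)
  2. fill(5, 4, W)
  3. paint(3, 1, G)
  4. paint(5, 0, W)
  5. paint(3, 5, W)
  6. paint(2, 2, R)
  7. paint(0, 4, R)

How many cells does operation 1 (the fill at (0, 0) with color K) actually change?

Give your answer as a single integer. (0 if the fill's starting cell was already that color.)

After op 1 fill(0,0,K) [33 cells changed]:
KKKKKK
KKKKKK
KKKKKK
KKKKKK
KKKKKK
KKKKKK

Answer: 33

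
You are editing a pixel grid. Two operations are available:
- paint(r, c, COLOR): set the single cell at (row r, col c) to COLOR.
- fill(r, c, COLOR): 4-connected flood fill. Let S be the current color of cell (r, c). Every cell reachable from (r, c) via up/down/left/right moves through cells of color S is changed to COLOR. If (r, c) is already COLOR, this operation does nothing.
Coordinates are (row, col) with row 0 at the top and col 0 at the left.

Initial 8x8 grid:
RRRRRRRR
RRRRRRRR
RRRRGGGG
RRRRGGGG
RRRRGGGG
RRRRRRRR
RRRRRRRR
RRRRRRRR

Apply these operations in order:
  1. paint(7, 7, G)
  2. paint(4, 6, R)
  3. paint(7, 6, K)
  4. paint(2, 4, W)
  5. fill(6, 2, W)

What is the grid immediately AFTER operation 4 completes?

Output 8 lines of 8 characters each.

After op 1 paint(7,7,G):
RRRRRRRR
RRRRRRRR
RRRRGGGG
RRRRGGGG
RRRRGGGG
RRRRRRRR
RRRRRRRR
RRRRRRRG
After op 2 paint(4,6,R):
RRRRRRRR
RRRRRRRR
RRRRGGGG
RRRRGGGG
RRRRGGRG
RRRRRRRR
RRRRRRRR
RRRRRRRG
After op 3 paint(7,6,K):
RRRRRRRR
RRRRRRRR
RRRRGGGG
RRRRGGGG
RRRRGGRG
RRRRRRRR
RRRRRRRR
RRRRRRKG
After op 4 paint(2,4,W):
RRRRRRRR
RRRRRRRR
RRRRWGGG
RRRRGGGG
RRRRGGRG
RRRRRRRR
RRRRRRRR
RRRRRRKG

Answer: RRRRRRRR
RRRRRRRR
RRRRWGGG
RRRRGGGG
RRRRGGRG
RRRRRRRR
RRRRRRRR
RRRRRRKG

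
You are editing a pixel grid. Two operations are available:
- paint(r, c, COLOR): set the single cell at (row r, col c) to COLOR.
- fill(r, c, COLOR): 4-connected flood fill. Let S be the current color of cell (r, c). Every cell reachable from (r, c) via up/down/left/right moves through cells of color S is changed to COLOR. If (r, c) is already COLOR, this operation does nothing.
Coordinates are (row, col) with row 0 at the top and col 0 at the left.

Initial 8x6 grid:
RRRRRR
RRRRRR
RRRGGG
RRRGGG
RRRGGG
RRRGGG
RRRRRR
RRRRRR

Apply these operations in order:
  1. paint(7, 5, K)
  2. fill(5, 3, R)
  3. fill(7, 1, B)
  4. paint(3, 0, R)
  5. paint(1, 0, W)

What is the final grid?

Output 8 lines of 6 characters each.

After op 1 paint(7,5,K):
RRRRRR
RRRRRR
RRRGGG
RRRGGG
RRRGGG
RRRGGG
RRRRRR
RRRRRK
After op 2 fill(5,3,R) [12 cells changed]:
RRRRRR
RRRRRR
RRRRRR
RRRRRR
RRRRRR
RRRRRR
RRRRRR
RRRRRK
After op 3 fill(7,1,B) [47 cells changed]:
BBBBBB
BBBBBB
BBBBBB
BBBBBB
BBBBBB
BBBBBB
BBBBBB
BBBBBK
After op 4 paint(3,0,R):
BBBBBB
BBBBBB
BBBBBB
RBBBBB
BBBBBB
BBBBBB
BBBBBB
BBBBBK
After op 5 paint(1,0,W):
BBBBBB
WBBBBB
BBBBBB
RBBBBB
BBBBBB
BBBBBB
BBBBBB
BBBBBK

Answer: BBBBBB
WBBBBB
BBBBBB
RBBBBB
BBBBBB
BBBBBB
BBBBBB
BBBBBK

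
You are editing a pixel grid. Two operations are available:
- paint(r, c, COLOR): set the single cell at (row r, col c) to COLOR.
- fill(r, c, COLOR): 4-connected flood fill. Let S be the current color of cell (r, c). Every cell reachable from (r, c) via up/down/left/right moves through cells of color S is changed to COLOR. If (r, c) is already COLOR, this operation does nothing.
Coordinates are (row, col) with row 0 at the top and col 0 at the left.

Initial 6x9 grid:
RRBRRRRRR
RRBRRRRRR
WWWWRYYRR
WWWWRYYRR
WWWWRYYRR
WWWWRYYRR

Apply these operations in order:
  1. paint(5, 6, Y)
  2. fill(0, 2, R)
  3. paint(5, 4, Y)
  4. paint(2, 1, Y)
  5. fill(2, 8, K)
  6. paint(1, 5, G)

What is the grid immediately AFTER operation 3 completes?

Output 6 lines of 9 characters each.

After op 1 paint(5,6,Y):
RRBRRRRRR
RRBRRRRRR
WWWWRYYRR
WWWWRYYRR
WWWWRYYRR
WWWWRYYRR
After op 2 fill(0,2,R) [2 cells changed]:
RRRRRRRRR
RRRRRRRRR
WWWWRYYRR
WWWWRYYRR
WWWWRYYRR
WWWWRYYRR
After op 3 paint(5,4,Y):
RRRRRRRRR
RRRRRRRRR
WWWWRYYRR
WWWWRYYRR
WWWWRYYRR
WWWWYYYRR

Answer: RRRRRRRRR
RRRRRRRRR
WWWWRYYRR
WWWWRYYRR
WWWWRYYRR
WWWWYYYRR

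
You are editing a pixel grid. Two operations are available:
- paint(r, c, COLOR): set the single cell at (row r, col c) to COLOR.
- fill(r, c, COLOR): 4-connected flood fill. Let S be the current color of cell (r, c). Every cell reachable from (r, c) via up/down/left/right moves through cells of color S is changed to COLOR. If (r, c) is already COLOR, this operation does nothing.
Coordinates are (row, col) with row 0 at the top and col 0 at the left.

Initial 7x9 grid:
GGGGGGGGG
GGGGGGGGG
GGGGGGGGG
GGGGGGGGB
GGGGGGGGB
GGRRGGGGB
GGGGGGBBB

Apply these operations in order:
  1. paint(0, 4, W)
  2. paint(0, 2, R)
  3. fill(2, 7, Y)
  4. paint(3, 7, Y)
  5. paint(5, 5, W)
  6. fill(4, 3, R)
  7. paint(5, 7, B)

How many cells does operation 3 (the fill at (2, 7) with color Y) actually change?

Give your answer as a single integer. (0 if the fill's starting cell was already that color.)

After op 1 paint(0,4,W):
GGGGWGGGG
GGGGGGGGG
GGGGGGGGG
GGGGGGGGB
GGGGGGGGB
GGRRGGGGB
GGGGGGBBB
After op 2 paint(0,2,R):
GGRGWGGGG
GGGGGGGGG
GGGGGGGGG
GGGGGGGGB
GGGGGGGGB
GGRRGGGGB
GGGGGGBBB
After op 3 fill(2,7,Y) [53 cells changed]:
YYRYWYYYY
YYYYYYYYY
YYYYYYYYY
YYYYYYYYB
YYYYYYYYB
YYRRYYYYB
YYYYYYBBB

Answer: 53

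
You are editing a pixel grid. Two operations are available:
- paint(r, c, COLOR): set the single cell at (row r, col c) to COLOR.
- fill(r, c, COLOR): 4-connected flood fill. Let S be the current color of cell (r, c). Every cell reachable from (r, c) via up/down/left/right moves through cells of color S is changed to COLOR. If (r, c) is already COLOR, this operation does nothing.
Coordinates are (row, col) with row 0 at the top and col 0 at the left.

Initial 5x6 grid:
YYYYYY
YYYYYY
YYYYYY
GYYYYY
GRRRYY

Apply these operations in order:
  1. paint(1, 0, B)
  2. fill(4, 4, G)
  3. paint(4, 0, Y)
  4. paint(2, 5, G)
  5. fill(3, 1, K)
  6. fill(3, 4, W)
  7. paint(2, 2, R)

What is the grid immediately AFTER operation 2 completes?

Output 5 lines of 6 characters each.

Answer: GGGGGG
BGGGGG
GGGGGG
GGGGGG
GRRRGG

Derivation:
After op 1 paint(1,0,B):
YYYYYY
BYYYYY
YYYYYY
GYYYYY
GRRRYY
After op 2 fill(4,4,G) [24 cells changed]:
GGGGGG
BGGGGG
GGGGGG
GGGGGG
GRRRGG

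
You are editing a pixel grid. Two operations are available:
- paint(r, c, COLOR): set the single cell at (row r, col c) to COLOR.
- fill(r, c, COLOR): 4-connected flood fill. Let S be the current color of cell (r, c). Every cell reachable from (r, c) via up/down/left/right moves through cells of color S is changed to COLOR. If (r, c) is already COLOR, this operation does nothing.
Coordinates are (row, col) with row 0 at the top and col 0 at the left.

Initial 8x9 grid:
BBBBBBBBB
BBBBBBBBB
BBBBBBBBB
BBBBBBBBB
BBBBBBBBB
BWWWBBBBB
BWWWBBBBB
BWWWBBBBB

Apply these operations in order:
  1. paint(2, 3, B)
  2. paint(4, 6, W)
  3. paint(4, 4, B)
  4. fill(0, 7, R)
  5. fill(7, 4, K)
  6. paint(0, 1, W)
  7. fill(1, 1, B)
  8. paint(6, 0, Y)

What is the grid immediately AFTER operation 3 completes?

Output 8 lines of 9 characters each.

Answer: BBBBBBBBB
BBBBBBBBB
BBBBBBBBB
BBBBBBBBB
BBBBBBWBB
BWWWBBBBB
BWWWBBBBB
BWWWBBBBB

Derivation:
After op 1 paint(2,3,B):
BBBBBBBBB
BBBBBBBBB
BBBBBBBBB
BBBBBBBBB
BBBBBBBBB
BWWWBBBBB
BWWWBBBBB
BWWWBBBBB
After op 2 paint(4,6,W):
BBBBBBBBB
BBBBBBBBB
BBBBBBBBB
BBBBBBBBB
BBBBBBWBB
BWWWBBBBB
BWWWBBBBB
BWWWBBBBB
After op 3 paint(4,4,B):
BBBBBBBBB
BBBBBBBBB
BBBBBBBBB
BBBBBBBBB
BBBBBBWBB
BWWWBBBBB
BWWWBBBBB
BWWWBBBBB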